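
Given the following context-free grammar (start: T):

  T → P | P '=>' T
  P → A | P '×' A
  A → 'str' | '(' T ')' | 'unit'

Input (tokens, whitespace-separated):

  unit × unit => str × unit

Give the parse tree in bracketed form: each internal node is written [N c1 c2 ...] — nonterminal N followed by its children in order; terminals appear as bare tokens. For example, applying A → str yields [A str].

T
P => T
P × A => T
A × A => T
unit × A => T
unit × unit => T
unit × unit => P
unit × unit => P × A
unit × unit => A × A
unit × unit => str × A
unit × unit => str × unit

[T [P [P [A unit]] × [A unit]] => [T [P [P [A str]] × [A unit]]]]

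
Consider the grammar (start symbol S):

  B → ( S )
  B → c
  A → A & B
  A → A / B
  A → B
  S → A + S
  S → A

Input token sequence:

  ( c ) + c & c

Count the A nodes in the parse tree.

[S [A [B ( [S [A [B c]]] )]] + [S [A [A [B c]] & [B c]]]]

4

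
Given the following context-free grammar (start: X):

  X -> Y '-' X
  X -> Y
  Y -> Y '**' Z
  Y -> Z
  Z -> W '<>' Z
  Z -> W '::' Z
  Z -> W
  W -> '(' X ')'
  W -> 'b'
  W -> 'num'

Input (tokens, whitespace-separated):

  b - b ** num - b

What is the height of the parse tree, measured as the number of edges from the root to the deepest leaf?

6

[X [Y [Z [W b]]] - [X [Y [Y [Z [W b]]] ** [Z [W num]]] - [X [Y [Z [W b]]]]]]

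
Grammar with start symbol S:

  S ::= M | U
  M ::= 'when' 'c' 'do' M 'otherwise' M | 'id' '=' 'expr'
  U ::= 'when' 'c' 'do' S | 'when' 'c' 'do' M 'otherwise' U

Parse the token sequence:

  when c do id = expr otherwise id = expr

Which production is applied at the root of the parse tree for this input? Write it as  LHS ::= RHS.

[S [M when c do [M id = expr] otherwise [M id = expr]]]

S ::= M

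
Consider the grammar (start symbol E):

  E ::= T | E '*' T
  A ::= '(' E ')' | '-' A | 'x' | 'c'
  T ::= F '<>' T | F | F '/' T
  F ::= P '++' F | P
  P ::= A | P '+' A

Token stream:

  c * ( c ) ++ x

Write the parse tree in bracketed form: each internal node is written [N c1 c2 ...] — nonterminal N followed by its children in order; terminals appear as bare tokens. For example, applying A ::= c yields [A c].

[E [E [T [F [P [A c]]]]] * [T [F [P [A ( [E [T [F [P [A c]]]]] )]] ++ [F [P [A x]]]]]]

E
E * T
T * T
F * T
P * T
A * T
c * T
c * F
c * P ++ F
c * A ++ F
c * ( E ) ++ F
c * ( T ) ++ F
c * ( F ) ++ F
c * ( P ) ++ F
c * ( A ) ++ F
c * ( c ) ++ F
c * ( c ) ++ P
c * ( c ) ++ A
c * ( c ) ++ x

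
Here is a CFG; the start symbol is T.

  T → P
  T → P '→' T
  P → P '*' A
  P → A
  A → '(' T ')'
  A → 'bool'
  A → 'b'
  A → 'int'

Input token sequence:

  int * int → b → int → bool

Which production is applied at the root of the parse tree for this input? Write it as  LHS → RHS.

T → P '→' T

[T [P [P [A int]] * [A int]] → [T [P [A b]] → [T [P [A int]] → [T [P [A bool]]]]]]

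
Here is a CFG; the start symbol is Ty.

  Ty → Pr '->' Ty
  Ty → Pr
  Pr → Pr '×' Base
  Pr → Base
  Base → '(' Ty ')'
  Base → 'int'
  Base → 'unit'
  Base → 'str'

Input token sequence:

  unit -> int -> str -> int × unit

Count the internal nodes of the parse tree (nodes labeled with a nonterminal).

[Ty [Pr [Base unit]] -> [Ty [Pr [Base int]] -> [Ty [Pr [Base str]] -> [Ty [Pr [Pr [Base int]] × [Base unit]]]]]]

14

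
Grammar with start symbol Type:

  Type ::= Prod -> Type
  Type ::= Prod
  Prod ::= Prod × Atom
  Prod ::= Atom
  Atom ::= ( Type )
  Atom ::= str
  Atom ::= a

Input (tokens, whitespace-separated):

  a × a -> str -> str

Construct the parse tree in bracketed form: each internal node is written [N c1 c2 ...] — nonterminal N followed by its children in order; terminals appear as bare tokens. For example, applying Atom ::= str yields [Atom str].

[Type [Prod [Prod [Atom a]] × [Atom a]] -> [Type [Prod [Atom str]] -> [Type [Prod [Atom str]]]]]

Type
Prod -> Type
Prod × Atom -> Type
Atom × Atom -> Type
a × Atom -> Type
a × a -> Type
a × a -> Prod -> Type
a × a -> Atom -> Type
a × a -> str -> Type
a × a -> str -> Prod
a × a -> str -> Atom
a × a -> str -> str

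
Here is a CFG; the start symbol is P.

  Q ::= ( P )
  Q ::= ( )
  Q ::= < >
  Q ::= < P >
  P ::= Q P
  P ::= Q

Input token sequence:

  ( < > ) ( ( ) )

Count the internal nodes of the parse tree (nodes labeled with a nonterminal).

8

[P [Q ( [P [Q < >]] )] [P [Q ( [P [Q ( )]] )]]]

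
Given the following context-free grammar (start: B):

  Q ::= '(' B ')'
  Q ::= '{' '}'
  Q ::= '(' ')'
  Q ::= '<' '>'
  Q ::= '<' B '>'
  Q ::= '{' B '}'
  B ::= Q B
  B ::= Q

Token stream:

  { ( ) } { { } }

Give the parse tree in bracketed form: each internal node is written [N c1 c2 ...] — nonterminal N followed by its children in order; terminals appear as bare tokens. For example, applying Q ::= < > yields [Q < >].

[B [Q { [B [Q ( )]] }] [B [Q { [B [Q { }]] }]]]

B
Q B
{ B } B
{ Q } B
{ ( ) } B
{ ( ) } Q
{ ( ) } { B }
{ ( ) } { Q }
{ ( ) } { { } }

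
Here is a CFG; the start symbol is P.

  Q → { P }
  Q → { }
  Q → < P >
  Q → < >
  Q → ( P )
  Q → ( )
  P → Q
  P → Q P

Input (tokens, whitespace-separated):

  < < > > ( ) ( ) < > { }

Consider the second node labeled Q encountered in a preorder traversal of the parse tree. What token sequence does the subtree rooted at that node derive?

< >

[P [Q < [P [Q < >]] >] [P [Q ( )] [P [Q ( )] [P [Q < >] [P [Q { }]]]]]]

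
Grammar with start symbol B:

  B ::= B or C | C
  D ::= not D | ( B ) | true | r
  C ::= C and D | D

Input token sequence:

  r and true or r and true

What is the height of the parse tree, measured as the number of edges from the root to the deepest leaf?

[B [B [C [C [D r]] and [D true]]] or [C [C [D r]] and [D true]]]

5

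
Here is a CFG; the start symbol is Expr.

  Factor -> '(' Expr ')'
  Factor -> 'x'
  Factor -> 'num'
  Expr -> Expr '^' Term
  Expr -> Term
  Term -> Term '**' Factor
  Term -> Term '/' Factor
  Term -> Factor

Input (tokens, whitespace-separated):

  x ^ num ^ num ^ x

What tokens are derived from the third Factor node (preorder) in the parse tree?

num

[Expr [Expr [Expr [Expr [Term [Factor x]]] ^ [Term [Factor num]]] ^ [Term [Factor num]]] ^ [Term [Factor x]]]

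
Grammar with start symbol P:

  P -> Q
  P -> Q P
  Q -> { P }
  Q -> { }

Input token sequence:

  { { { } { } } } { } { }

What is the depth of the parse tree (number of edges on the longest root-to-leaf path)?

[P [Q { [P [Q { [P [Q { }] [P [Q { }]]] }]] }] [P [Q { }] [P [Q { }]]]]

7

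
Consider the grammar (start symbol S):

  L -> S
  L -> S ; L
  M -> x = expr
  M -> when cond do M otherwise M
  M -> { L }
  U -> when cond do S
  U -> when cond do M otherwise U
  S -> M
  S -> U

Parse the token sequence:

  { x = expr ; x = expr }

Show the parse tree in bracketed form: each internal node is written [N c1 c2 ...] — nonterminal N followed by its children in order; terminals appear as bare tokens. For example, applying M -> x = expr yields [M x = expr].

[S [M { [L [S [M x = expr]] ; [L [S [M x = expr]]]] }]]

S
M
{ L }
{ S ; L }
{ M ; L }
{ x = expr ; L }
{ x = expr ; S }
{ x = expr ; M }
{ x = expr ; x = expr }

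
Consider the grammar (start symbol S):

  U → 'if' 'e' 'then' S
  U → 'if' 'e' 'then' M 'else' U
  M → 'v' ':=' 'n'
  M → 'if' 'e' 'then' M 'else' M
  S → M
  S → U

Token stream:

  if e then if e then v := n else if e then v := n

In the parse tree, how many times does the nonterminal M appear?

[S [U if e then [S [U if e then [M v := n] else [U if e then [S [M v := n]]]]]]]

2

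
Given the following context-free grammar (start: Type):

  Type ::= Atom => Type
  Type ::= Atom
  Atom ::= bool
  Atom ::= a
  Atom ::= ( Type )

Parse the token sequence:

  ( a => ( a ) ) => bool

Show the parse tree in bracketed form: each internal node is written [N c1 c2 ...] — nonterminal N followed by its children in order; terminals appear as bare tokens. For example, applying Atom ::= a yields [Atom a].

Type
Atom => Type
( Type ) => Type
( Atom => Type ) => Type
( a => Type ) => Type
( a => Atom ) => Type
( a => ( Type ) ) => Type
( a => ( Atom ) ) => Type
( a => ( a ) ) => Type
( a => ( a ) ) => Atom
( a => ( a ) ) => bool

[Type [Atom ( [Type [Atom a] => [Type [Atom ( [Type [Atom a]] )]]] )] => [Type [Atom bool]]]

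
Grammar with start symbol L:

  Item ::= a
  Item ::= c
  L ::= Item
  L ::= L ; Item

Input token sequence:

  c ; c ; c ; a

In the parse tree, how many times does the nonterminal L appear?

[L [L [L [L [Item c]] ; [Item c]] ; [Item c]] ; [Item a]]

4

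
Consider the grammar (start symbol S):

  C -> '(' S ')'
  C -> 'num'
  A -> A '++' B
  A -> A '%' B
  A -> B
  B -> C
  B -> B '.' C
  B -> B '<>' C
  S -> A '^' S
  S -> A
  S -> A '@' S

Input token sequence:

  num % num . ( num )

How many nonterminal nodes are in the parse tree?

13

[S [A [A [B [C num]]] % [B [B [C num]] . [C ( [S [A [B [C num]]]] )]]]]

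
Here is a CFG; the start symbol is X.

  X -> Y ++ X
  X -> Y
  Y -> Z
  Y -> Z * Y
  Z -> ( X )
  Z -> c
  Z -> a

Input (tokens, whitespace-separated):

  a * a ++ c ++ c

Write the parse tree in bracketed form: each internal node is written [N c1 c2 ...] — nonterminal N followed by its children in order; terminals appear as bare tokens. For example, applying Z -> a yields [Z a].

[X [Y [Z a] * [Y [Z a]]] ++ [X [Y [Z c]] ++ [X [Y [Z c]]]]]

X
Y ++ X
Z * Y ++ X
a * Y ++ X
a * Z ++ X
a * a ++ X
a * a ++ Y ++ X
a * a ++ Z ++ X
a * a ++ c ++ X
a * a ++ c ++ Y
a * a ++ c ++ Z
a * a ++ c ++ c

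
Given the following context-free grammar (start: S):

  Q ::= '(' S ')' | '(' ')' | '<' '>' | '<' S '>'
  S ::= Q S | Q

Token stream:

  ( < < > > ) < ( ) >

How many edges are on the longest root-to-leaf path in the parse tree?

6

[S [Q ( [S [Q < [S [Q < >]] >]] )] [S [Q < [S [Q ( )]] >]]]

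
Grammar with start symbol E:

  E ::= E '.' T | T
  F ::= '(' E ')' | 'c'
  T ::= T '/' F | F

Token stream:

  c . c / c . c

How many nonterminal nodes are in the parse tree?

[E [E [E [T [F c]]] . [T [T [F c]] / [F c]]] . [T [F c]]]

11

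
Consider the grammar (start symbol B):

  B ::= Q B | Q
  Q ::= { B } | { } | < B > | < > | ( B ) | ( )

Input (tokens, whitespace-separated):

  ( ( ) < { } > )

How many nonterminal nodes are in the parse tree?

8

[B [Q ( [B [Q ( )] [B [Q < [B [Q { }]] >]]] )]]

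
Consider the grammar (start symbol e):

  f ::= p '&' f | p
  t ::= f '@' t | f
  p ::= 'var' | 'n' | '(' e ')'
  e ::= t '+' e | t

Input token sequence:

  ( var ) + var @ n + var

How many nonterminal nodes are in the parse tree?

19

[e [t [f [p ( [e [t [f [p var]]]] )]]] + [e [t [f [p var]] @ [t [f [p n]]]] + [e [t [f [p var]]]]]]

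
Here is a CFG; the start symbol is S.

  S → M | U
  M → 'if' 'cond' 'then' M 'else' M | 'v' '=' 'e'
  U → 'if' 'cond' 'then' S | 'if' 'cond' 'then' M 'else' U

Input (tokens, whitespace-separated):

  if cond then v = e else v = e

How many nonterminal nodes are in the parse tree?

[S [M if cond then [M v = e] else [M v = e]]]

4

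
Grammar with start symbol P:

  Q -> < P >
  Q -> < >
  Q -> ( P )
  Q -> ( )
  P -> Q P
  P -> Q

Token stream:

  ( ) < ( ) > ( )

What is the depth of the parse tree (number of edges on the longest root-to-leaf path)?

5

[P [Q ( )] [P [Q < [P [Q ( )]] >] [P [Q ( )]]]]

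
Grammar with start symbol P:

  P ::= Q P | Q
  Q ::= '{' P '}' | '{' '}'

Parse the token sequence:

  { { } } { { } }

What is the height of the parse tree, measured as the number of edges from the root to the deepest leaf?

5

[P [Q { [P [Q { }]] }] [P [Q { [P [Q { }]] }]]]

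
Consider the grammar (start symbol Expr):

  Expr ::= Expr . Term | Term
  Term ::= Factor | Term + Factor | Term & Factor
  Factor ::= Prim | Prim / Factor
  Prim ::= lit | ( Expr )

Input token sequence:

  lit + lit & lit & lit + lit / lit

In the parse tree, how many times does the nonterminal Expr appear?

[Expr [Term [Term [Term [Term [Term [Factor [Prim lit]]] + [Factor [Prim lit]]] & [Factor [Prim lit]]] & [Factor [Prim lit]]] + [Factor [Prim lit] / [Factor [Prim lit]]]]]

1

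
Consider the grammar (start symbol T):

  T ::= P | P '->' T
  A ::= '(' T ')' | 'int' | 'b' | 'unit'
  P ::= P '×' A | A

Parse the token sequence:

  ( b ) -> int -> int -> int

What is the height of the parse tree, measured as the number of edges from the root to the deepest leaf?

6

[T [P [A ( [T [P [A b]]] )]] -> [T [P [A int]] -> [T [P [A int]] -> [T [P [A int]]]]]]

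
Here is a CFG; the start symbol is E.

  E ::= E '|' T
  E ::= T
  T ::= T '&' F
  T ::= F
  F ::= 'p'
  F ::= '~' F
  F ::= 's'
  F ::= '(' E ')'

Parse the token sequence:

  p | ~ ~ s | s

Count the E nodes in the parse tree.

3

[E [E [E [T [F p]]] | [T [F ~ [F ~ [F s]]]]] | [T [F s]]]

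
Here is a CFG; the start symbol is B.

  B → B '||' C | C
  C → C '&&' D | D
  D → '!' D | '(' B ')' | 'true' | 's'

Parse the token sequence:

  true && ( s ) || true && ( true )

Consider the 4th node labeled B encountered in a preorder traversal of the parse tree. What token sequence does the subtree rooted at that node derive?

true

[B [B [C [C [D true]] && [D ( [B [C [D s]]] )]]] || [C [C [D true]] && [D ( [B [C [D true]]] )]]]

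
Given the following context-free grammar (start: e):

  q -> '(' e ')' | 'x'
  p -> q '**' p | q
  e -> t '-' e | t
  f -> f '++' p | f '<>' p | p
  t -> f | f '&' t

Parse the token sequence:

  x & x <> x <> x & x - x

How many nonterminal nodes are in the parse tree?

24

[e [t [f [p [q x]]] & [t [f [f [f [p [q x]]] <> [p [q x]]] <> [p [q x]]] & [t [f [p [q x]]]]]] - [e [t [f [p [q x]]]]]]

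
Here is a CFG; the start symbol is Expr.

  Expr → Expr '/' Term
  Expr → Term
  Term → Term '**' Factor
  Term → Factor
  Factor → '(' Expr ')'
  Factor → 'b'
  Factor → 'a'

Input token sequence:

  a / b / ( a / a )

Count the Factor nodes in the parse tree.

5

[Expr [Expr [Expr [Term [Factor a]]] / [Term [Factor b]]] / [Term [Factor ( [Expr [Expr [Term [Factor a]]] / [Term [Factor a]]] )]]]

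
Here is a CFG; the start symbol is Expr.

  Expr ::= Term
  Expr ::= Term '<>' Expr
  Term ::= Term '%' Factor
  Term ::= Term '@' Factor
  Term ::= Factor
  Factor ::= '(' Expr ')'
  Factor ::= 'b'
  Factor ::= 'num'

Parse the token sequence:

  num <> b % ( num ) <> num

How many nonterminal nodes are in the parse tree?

14

[Expr [Term [Factor num]] <> [Expr [Term [Term [Factor b]] % [Factor ( [Expr [Term [Factor num]]] )]] <> [Expr [Term [Factor num]]]]]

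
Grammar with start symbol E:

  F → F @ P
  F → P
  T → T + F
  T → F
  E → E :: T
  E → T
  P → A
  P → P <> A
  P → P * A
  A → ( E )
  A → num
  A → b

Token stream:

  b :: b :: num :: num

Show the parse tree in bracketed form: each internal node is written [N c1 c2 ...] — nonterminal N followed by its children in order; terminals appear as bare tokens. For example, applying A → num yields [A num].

[E [E [E [E [T [F [P [A b]]]]] :: [T [F [P [A b]]]]] :: [T [F [P [A num]]]]] :: [T [F [P [A num]]]]]

E
E :: T
E :: T :: T
E :: T :: T :: T
T :: T :: T :: T
F :: T :: T :: T
P :: T :: T :: T
A :: T :: T :: T
b :: T :: T :: T
b :: F :: T :: T
b :: P :: T :: T
b :: A :: T :: T
b :: b :: T :: T
b :: b :: F :: T
b :: b :: P :: T
b :: b :: A :: T
b :: b :: num :: T
b :: b :: num :: F
b :: b :: num :: P
b :: b :: num :: A
b :: b :: num :: num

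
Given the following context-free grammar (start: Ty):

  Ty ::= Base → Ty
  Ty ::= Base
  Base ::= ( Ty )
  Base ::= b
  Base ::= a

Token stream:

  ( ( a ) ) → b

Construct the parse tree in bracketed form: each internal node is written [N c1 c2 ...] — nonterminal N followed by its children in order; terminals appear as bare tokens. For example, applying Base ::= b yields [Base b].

Ty
Base → Ty
( Ty ) → Ty
( Base ) → Ty
( ( Ty ) ) → Ty
( ( Base ) ) → Ty
( ( a ) ) → Ty
( ( a ) ) → Base
( ( a ) ) → b

[Ty [Base ( [Ty [Base ( [Ty [Base a]] )]] )] → [Ty [Base b]]]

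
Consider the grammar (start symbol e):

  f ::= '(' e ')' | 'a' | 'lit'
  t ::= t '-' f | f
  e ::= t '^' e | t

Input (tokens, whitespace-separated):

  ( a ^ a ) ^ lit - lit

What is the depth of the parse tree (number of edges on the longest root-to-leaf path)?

[e [t [f ( [e [t [f a]] ^ [e [t [f a]]]] )]] ^ [e [t [t [f lit]] - [f lit]]]]

7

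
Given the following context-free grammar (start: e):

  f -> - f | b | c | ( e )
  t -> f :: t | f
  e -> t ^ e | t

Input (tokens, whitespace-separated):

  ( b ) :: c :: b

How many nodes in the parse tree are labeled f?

[e [t [f ( [e [t [f b]]] )] :: [t [f c] :: [t [f b]]]]]

4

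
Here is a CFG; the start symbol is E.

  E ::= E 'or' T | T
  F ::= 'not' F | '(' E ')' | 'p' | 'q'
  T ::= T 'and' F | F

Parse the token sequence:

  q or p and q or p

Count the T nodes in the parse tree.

4

[E [E [E [T [F q]]] or [T [T [F p]] and [F q]]] or [T [F p]]]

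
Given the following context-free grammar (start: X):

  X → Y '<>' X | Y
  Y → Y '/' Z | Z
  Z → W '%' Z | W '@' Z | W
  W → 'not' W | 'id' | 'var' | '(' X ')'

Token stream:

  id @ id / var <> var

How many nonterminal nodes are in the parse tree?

[X [Y [Y [Z [W id] @ [Z [W id]]]] / [Z [W var]]] <> [X [Y [Z [W var]]]]]

13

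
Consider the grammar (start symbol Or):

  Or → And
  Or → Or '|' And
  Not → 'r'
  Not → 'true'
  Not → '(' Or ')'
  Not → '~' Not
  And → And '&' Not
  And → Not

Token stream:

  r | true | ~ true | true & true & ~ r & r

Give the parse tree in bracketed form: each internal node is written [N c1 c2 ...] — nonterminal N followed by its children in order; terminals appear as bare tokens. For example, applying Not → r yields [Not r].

[Or [Or [Or [Or [And [Not r]]] | [And [Not true]]] | [And [Not ~ [Not true]]]] | [And [And [And [And [Not true]] & [Not true]] & [Not ~ [Not r]]] & [Not r]]]

Or
Or | And
Or | And | And
Or | And | And | And
And | And | And | And
Not | And | And | And
r | And | And | And
r | Not | And | And
r | true | And | And
r | true | Not | And
r | true | ~ Not | And
r | true | ~ true | And
r | true | ~ true | And & Not
r | true | ~ true | And & Not & Not
r | true | ~ true | And & Not & Not & Not
r | true | ~ true | Not & Not & Not & Not
r | true | ~ true | true & Not & Not & Not
r | true | ~ true | true & true & Not & Not
r | true | ~ true | true & true & ~ Not & Not
r | true | ~ true | true & true & ~ r & Not
r | true | ~ true | true & true & ~ r & r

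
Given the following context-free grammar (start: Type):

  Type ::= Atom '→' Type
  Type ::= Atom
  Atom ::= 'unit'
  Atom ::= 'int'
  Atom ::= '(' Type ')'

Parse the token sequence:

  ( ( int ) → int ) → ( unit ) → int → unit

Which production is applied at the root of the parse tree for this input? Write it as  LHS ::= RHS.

[Type [Atom ( [Type [Atom ( [Type [Atom int]] )] → [Type [Atom int]]] )] → [Type [Atom ( [Type [Atom unit]] )] → [Type [Atom int] → [Type [Atom unit]]]]]

Type ::= Atom '→' Type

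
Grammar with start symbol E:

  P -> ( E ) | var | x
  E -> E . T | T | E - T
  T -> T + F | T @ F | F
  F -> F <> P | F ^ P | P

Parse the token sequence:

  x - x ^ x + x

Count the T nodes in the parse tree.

[E [E [T [F [P x]]]] - [T [T [F [F [P x]] ^ [P x]]] + [F [P x]]]]

3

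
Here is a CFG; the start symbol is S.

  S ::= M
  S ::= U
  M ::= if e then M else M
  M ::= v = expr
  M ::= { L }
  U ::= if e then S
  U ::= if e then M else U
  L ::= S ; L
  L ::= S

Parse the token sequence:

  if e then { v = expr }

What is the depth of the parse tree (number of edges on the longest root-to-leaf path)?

[S [U if e then [S [M { [L [S [M v = expr]]] }]]]]

7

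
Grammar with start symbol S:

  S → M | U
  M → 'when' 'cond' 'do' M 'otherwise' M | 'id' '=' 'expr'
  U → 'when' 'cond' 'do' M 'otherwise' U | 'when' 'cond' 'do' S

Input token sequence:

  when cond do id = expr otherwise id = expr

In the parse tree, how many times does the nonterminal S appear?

[S [M when cond do [M id = expr] otherwise [M id = expr]]]

1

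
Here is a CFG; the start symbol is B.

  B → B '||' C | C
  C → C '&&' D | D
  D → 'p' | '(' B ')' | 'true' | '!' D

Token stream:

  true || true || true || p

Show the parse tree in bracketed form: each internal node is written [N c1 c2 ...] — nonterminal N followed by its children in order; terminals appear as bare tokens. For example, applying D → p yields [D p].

B
B || C
B || C || C
B || C || C || C
C || C || C || C
D || C || C || C
true || C || C || C
true || D || C || C
true || true || C || C
true || true || D || C
true || true || true || C
true || true || true || D
true || true || true || p

[B [B [B [B [C [D true]]] || [C [D true]]] || [C [D true]]] || [C [D p]]]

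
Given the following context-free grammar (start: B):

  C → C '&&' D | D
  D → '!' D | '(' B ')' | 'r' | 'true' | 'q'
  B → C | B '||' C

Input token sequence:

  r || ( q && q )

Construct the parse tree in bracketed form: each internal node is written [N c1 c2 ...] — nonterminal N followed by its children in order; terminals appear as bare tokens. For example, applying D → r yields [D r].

B
B || C
C || C
D || C
r || C
r || D
r || ( B )
r || ( C )
r || ( C && D )
r || ( D && D )
r || ( q && D )
r || ( q && q )

[B [B [C [D r]]] || [C [D ( [B [C [C [D q]] && [D q]]] )]]]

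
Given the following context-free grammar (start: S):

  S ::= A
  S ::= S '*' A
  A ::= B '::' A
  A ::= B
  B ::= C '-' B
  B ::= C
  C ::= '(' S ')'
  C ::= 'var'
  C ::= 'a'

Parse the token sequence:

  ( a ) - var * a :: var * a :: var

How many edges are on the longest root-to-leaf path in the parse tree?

10

[S [S [S [A [B [C ( [S [A [B [C a]]]] )] - [B [C var]]]]] * [A [B [C a]] :: [A [B [C var]]]]] * [A [B [C a]] :: [A [B [C var]]]]]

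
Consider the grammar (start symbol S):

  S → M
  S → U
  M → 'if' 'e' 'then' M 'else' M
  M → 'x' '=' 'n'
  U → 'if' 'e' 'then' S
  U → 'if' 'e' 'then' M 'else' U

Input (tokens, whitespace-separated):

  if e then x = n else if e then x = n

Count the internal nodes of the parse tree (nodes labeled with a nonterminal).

6

[S [U if e then [M x = n] else [U if e then [S [M x = n]]]]]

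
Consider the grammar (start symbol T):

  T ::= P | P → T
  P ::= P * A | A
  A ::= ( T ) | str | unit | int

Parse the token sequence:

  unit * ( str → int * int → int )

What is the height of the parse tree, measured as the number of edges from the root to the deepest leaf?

[T [P [P [A unit]] * [A ( [T [P [A str]] → [T [P [P [A int]] * [A int]] → [T [P [A int]]]]] )]]]

8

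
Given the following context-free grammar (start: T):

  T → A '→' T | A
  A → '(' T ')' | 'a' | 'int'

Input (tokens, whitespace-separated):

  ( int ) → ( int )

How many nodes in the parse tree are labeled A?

[T [A ( [T [A int]] )] → [T [A ( [T [A int]] )]]]

4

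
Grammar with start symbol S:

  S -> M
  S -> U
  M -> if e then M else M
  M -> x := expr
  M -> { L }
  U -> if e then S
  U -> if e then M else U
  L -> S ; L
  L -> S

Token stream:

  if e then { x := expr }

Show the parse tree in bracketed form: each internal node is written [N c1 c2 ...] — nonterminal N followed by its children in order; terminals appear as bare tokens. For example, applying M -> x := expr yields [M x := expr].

[S [U if e then [S [M { [L [S [M x := expr]]] }]]]]

S
U
if e then S
if e then M
if e then { L }
if e then { S }
if e then { M }
if e then { x := expr }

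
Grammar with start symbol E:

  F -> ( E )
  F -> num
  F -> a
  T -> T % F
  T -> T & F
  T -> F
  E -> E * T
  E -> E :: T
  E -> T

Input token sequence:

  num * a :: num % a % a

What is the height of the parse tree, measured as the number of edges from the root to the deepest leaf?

[E [E [E [T [F num]]] * [T [F a]]] :: [T [T [T [F num]] % [F a]] % [F a]]]

5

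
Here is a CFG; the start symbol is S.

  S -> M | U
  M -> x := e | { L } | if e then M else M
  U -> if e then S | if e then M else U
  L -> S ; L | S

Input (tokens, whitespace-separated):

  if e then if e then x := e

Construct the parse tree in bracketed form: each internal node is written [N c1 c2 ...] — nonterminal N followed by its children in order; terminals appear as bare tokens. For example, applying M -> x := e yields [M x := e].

S
U
if e then S
if e then U
if e then if e then S
if e then if e then M
if e then if e then x := e

[S [U if e then [S [U if e then [S [M x := e]]]]]]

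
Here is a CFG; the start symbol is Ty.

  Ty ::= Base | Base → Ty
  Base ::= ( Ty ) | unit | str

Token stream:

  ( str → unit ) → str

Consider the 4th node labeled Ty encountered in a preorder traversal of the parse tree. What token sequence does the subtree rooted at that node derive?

[Ty [Base ( [Ty [Base str] → [Ty [Base unit]]] )] → [Ty [Base str]]]

str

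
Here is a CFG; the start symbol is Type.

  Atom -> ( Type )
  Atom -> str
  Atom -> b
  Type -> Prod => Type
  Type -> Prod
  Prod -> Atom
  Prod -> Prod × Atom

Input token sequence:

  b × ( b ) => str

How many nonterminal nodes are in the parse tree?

[Type [Prod [Prod [Atom b]] × [Atom ( [Type [Prod [Atom b]]] )]] => [Type [Prod [Atom str]]]]

11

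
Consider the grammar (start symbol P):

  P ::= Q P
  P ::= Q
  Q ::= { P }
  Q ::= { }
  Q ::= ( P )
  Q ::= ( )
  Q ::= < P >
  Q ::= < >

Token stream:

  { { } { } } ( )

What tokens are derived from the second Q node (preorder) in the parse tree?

{ }

[P [Q { [P [Q { }] [P [Q { }]]] }] [P [Q ( )]]]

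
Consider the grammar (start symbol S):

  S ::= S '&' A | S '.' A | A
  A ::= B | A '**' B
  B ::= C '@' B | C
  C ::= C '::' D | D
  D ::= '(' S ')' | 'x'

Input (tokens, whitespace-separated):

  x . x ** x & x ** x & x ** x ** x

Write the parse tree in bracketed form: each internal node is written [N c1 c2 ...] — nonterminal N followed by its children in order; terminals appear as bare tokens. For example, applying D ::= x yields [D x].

[S [S [S [S [A [B [C [D x]]]]] . [A [A [B [C [D x]]]] ** [B [C [D x]]]]] & [A [A [B [C [D x]]]] ** [B [C [D x]]]]] & [A [A [A [B [C [D x]]]] ** [B [C [D x]]]] ** [B [C [D x]]]]]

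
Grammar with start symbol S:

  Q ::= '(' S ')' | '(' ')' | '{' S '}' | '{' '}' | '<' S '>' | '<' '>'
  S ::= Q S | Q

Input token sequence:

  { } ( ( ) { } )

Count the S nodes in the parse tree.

[S [Q { }] [S [Q ( [S [Q ( )] [S [Q { }]]] )]]]

4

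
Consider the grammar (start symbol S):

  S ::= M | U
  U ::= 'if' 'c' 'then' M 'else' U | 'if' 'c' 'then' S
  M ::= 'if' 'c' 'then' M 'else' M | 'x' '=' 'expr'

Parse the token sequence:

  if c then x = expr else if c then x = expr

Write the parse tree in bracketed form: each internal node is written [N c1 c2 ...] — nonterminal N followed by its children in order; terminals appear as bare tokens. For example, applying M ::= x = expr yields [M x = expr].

[S [U if c then [M x = expr] else [U if c then [S [M x = expr]]]]]

S
U
if c then M else U
if c then x = expr else U
if c then x = expr else if c then S
if c then x = expr else if c then M
if c then x = expr else if c then x = expr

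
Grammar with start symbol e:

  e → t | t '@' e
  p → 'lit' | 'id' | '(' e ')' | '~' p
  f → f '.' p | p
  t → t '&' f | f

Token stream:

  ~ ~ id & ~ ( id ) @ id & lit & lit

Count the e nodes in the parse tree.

3

[e [t [t [f [p ~ [p ~ [p id]]]]] & [f [p ~ [p ( [e [t [f [p id]]]] )]]]] @ [e [t [t [t [f [p id]]] & [f [p lit]]] & [f [p lit]]]]]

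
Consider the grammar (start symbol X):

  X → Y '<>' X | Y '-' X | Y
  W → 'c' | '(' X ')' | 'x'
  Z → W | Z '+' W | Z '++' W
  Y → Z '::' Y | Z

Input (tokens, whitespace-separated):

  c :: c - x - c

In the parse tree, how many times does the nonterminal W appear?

4

[X [Y [Z [W c]] :: [Y [Z [W c]]]] - [X [Y [Z [W x]]] - [X [Y [Z [W c]]]]]]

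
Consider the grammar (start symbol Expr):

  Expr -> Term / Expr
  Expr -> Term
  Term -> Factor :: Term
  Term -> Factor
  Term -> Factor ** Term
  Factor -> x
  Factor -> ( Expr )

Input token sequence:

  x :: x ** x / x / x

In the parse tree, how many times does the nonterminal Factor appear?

5

[Expr [Term [Factor x] :: [Term [Factor x] ** [Term [Factor x]]]] / [Expr [Term [Factor x]] / [Expr [Term [Factor x]]]]]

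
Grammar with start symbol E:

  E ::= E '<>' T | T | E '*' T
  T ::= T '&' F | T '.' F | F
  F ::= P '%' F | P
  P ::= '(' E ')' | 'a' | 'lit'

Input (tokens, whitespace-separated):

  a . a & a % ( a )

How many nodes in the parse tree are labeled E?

[E [T [T [T [F [P a]]] . [F [P a]]] & [F [P a] % [F [P ( [E [T [F [P a]]]] )]]]]]

2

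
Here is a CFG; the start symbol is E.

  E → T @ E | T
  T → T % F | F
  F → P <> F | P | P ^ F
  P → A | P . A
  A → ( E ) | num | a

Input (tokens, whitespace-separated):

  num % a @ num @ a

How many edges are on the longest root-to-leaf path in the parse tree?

[E [T [T [F [P [A num]]]] % [F [P [A a]]]] @ [E [T [F [P [A num]]]] @ [E [T [F [P [A a]]]]]]]

7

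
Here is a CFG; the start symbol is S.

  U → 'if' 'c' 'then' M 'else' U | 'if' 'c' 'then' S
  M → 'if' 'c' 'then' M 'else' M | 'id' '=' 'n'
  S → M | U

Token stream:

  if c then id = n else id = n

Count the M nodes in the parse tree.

3

[S [M if c then [M id = n] else [M id = n]]]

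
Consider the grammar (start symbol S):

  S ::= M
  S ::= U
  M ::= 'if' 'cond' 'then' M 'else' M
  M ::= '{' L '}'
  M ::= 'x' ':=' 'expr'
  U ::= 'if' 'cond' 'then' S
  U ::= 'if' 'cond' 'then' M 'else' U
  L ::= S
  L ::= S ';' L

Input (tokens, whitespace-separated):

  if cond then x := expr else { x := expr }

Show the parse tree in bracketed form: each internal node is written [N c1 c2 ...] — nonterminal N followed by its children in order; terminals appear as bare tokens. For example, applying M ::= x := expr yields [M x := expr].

[S [M if cond then [M x := expr] else [M { [L [S [M x := expr]]] }]]]

S
M
if cond then M else M
if cond then x := expr else M
if cond then x := expr else { L }
if cond then x := expr else { S }
if cond then x := expr else { M }
if cond then x := expr else { x := expr }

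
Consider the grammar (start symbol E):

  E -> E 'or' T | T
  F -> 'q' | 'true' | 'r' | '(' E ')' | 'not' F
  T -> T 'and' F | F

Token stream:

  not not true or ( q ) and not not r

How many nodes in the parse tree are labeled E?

[E [E [T [F not [F not [F true]]]]] or [T [T [F ( [E [T [F q]]] )]] and [F not [F not [F r]]]]]

3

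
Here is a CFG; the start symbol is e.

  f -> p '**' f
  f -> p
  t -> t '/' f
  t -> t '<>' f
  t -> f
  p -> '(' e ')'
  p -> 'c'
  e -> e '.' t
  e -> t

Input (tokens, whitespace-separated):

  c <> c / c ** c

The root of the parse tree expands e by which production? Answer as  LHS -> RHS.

e -> t

[e [t [t [t [f [p c]]] <> [f [p c]]] / [f [p c] ** [f [p c]]]]]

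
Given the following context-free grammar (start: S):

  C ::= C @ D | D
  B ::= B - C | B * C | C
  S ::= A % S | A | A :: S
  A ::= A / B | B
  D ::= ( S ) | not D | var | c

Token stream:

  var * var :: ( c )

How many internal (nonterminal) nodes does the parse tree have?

[S [A [B [B [C [D var]]] * [C [D var]]]] :: [S [A [B [C [D ( [S [A [B [C [D c]]]]] )]]]]]]

18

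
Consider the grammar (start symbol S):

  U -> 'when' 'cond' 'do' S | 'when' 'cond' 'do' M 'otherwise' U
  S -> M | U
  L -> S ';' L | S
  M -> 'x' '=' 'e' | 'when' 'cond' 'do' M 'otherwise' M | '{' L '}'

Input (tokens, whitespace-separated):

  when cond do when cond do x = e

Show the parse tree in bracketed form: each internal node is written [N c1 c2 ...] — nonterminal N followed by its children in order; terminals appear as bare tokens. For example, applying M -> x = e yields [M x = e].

[S [U when cond do [S [U when cond do [S [M x = e]]]]]]

S
U
when cond do S
when cond do U
when cond do when cond do S
when cond do when cond do M
when cond do when cond do x = e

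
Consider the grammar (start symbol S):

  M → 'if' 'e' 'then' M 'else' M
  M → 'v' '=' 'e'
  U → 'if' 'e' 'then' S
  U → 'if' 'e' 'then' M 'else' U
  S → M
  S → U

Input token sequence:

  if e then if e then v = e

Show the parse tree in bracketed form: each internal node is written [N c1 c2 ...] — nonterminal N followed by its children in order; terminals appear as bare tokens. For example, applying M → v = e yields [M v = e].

[S [U if e then [S [U if e then [S [M v = e]]]]]]

S
U
if e then S
if e then U
if e then if e then S
if e then if e then M
if e then if e then v = e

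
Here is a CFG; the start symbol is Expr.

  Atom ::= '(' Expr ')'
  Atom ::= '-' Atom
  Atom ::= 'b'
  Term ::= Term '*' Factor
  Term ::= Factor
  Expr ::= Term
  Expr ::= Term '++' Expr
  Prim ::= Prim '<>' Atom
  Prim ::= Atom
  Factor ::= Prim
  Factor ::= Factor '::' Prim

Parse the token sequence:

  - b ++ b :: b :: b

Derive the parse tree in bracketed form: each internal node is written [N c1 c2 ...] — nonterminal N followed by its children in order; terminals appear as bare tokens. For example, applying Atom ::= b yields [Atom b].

Expr
Term ++ Expr
Factor ++ Expr
Prim ++ Expr
Atom ++ Expr
- Atom ++ Expr
- b ++ Expr
- b ++ Term
- b ++ Factor
- b ++ Factor :: Prim
- b ++ Factor :: Prim :: Prim
- b ++ Prim :: Prim :: Prim
- b ++ Atom :: Prim :: Prim
- b ++ b :: Prim :: Prim
- b ++ b :: Atom :: Prim
- b ++ b :: b :: Prim
- b ++ b :: b :: Atom
- b ++ b :: b :: b

[Expr [Term [Factor [Prim [Atom - [Atom b]]]]] ++ [Expr [Term [Factor [Factor [Factor [Prim [Atom b]]] :: [Prim [Atom b]]] :: [Prim [Atom b]]]]]]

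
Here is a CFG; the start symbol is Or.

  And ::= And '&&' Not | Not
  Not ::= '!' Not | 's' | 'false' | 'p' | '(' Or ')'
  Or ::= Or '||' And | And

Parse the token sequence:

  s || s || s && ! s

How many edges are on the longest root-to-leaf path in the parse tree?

5

[Or [Or [Or [And [Not s]]] || [And [Not s]]] || [And [And [Not s]] && [Not ! [Not s]]]]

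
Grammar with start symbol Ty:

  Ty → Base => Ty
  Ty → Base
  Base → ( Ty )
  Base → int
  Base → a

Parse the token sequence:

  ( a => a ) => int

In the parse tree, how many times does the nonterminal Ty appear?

4

[Ty [Base ( [Ty [Base a] => [Ty [Base a]]] )] => [Ty [Base int]]]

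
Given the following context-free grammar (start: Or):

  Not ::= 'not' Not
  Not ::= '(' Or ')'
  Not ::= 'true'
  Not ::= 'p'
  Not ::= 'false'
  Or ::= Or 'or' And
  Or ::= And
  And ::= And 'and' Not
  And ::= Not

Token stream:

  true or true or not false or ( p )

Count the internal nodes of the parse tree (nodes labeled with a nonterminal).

16

[Or [Or [Or [Or [And [Not true]]] or [And [Not true]]] or [And [Not not [Not false]]]] or [And [Not ( [Or [And [Not p]]] )]]]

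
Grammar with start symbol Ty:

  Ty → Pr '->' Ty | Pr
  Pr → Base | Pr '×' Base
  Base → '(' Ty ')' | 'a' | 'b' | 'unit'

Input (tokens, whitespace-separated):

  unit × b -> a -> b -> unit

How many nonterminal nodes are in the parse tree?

14

[Ty [Pr [Pr [Base unit]] × [Base b]] -> [Ty [Pr [Base a]] -> [Ty [Pr [Base b]] -> [Ty [Pr [Base unit]]]]]]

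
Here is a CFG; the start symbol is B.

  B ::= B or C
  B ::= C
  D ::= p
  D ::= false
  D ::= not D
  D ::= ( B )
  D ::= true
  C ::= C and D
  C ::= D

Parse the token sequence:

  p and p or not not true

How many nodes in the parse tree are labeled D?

5

[B [B [C [C [D p]] and [D p]]] or [C [D not [D not [D true]]]]]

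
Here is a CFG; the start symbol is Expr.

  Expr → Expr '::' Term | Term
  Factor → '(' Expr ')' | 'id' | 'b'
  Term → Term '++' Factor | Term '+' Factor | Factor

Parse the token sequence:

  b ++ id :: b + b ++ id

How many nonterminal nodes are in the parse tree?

12

[Expr [Expr [Term [Term [Factor b]] ++ [Factor id]]] :: [Term [Term [Term [Factor b]] + [Factor b]] ++ [Factor id]]]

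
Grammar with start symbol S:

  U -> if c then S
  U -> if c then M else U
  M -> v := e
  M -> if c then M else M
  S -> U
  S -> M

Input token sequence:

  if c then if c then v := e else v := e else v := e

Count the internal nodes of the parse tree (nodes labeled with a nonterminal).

6

[S [M if c then [M if c then [M v := e] else [M v := e]] else [M v := e]]]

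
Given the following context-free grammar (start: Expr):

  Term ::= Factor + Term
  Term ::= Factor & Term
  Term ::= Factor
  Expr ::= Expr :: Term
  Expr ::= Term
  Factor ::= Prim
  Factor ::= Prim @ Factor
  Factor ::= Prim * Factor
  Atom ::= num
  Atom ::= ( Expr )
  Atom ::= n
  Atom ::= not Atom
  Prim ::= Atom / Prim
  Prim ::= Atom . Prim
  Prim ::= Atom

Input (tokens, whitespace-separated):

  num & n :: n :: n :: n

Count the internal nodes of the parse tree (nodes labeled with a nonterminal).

24

[Expr [Expr [Expr [Expr [Term [Factor [Prim [Atom num]]] & [Term [Factor [Prim [Atom n]]]]]] :: [Term [Factor [Prim [Atom n]]]]] :: [Term [Factor [Prim [Atom n]]]]] :: [Term [Factor [Prim [Atom n]]]]]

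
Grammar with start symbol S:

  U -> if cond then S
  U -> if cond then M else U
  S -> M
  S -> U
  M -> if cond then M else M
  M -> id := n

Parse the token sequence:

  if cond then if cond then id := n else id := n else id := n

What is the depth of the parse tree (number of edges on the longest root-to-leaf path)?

4

[S [M if cond then [M if cond then [M id := n] else [M id := n]] else [M id := n]]]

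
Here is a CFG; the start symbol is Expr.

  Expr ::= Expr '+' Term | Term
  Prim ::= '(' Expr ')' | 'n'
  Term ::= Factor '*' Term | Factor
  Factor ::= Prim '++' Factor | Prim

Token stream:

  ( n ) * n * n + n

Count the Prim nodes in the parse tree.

5

[Expr [Expr [Term [Factor [Prim ( [Expr [Term [Factor [Prim n]]]] )]] * [Term [Factor [Prim n]] * [Term [Factor [Prim n]]]]]] + [Term [Factor [Prim n]]]]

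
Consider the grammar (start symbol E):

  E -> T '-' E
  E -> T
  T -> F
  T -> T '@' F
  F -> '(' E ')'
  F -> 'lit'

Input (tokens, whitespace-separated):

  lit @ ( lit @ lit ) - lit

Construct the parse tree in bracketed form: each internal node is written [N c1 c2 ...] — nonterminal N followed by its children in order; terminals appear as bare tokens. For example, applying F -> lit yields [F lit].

E
T - E
T @ F - E
F @ F - E
lit @ F - E
lit @ ( E ) - E
lit @ ( T ) - E
lit @ ( T @ F ) - E
lit @ ( F @ F ) - E
lit @ ( lit @ F ) - E
lit @ ( lit @ lit ) - E
lit @ ( lit @ lit ) - T
lit @ ( lit @ lit ) - F
lit @ ( lit @ lit ) - lit

[E [T [T [F lit]] @ [F ( [E [T [T [F lit]] @ [F lit]]] )]] - [E [T [F lit]]]]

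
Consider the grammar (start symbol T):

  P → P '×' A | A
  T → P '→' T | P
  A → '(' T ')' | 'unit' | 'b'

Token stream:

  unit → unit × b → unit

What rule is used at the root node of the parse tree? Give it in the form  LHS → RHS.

[T [P [A unit]] → [T [P [P [A unit]] × [A b]] → [T [P [A unit]]]]]

T → P '→' T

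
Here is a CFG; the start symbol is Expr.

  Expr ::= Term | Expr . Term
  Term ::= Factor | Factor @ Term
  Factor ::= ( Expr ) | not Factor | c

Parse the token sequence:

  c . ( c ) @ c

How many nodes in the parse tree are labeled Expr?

[Expr [Expr [Term [Factor c]]] . [Term [Factor ( [Expr [Term [Factor c]]] )] @ [Term [Factor c]]]]

3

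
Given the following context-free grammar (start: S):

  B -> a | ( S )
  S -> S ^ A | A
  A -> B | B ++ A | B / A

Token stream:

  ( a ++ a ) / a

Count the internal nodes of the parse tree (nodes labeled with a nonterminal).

[S [A [B ( [S [A [B a] ++ [A [B a]]]] )] / [A [B a]]]]

10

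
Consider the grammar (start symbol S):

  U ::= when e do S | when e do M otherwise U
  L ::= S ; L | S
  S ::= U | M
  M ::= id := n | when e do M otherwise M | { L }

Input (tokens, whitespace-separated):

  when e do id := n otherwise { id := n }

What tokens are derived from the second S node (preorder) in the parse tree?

id := n

[S [M when e do [M id := n] otherwise [M { [L [S [M id := n]]] }]]]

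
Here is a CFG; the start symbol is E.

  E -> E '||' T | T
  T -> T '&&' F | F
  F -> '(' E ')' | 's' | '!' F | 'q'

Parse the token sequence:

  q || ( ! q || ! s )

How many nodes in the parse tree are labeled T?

[E [E [T [F q]]] || [T [F ( [E [E [T [F ! [F q]]]] || [T [F ! [F s]]]] )]]]

4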